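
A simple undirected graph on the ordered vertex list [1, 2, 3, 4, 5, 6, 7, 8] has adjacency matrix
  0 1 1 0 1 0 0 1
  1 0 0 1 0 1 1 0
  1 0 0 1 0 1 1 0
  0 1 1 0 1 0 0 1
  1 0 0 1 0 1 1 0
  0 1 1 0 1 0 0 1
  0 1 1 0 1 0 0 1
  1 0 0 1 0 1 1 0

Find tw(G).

A width-4 tree decomposition is:
Bags: B1 = {1, 2, 4, 6, 7}  B2 = {1, 4, 6, 7, 8}  B3 = {1, 3, 4, 6, 7}  B4 = {1, 4, 5, 6, 7}
Tree: B1–B2, B2–B3, B3–B4
Every bag has size at most 5, so the width is 5 − 1 = 4 and tw(G) ≤ 4. For the lower bound: the 5 vertex sets {2,4}, {7,8}, {3,6}, {1}, {5} are disjoint, each induces a connected subgraph, and every pair is joined by at least one edge of G. Contracting each set to a single vertex therefore yields K_{5} as a minor, and since treewidth is minor-monotone, tw(G) ≥ tw(K_{5}) = 4. Therefore the treewidth is 4.

4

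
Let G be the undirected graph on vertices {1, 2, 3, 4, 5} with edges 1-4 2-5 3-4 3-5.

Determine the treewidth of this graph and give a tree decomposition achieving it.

The largest bag has 2 vertices, giving width 1; this decomposition certifies tw(G) ≤ 1. G has an edge, so its treewidth is at least 1. Combining the bounds, tw(G) = 1.

Treewidth 1.
One such decomposition:
Bags: B1 = {2, 5}  B2 = {3, 5}  B3 = {3, 4}  B4 = {1, 4}
Tree: B1–B2, B2–B3, B3–B4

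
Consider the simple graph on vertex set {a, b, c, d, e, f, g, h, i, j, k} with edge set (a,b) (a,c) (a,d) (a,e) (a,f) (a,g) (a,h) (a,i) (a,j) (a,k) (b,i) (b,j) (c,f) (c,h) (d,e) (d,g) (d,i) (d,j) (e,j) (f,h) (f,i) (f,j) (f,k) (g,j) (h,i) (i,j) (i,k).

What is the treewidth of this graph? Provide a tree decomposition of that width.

Treewidth 3.
Bags: B1 = {a, f, i, k}  B2 = {a, f, i, j}  B3 = {a, f, h, i}  B4 = {a, d, i, j}  B5 = {a, c, f, h}  B6 = {a, d, e, j}  B7 = {a, d, g, j}  B8 = {a, b, i, j}
Tree: B1–B2, B1–B3, B2–B4, B3–B5, B4–B6, B6–B7, B4–B8

Every bag has size at most 4, so the width is 4 − 1 = 3 and tw(G) ≤ 3. For the lower bound, the 4 vertices {a, d, g, j} are pairwise adjacent, and any tree decomposition puts a clique entirely inside one bag — forcing width ≥ 3. Hence tw(G) = 3 exactly.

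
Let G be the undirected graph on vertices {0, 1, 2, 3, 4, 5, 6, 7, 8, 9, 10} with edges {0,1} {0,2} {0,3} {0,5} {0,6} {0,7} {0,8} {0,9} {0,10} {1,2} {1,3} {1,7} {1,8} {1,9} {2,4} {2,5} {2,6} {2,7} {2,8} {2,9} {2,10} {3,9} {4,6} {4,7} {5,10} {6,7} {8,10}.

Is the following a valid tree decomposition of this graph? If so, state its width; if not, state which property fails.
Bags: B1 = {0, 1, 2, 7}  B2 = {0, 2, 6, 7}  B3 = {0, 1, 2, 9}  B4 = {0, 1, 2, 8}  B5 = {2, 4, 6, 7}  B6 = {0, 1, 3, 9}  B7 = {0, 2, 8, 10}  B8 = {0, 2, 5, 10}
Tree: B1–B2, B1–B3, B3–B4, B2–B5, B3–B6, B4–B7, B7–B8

Yes; width 3.

Checking the three conditions: (i) the bags cover all of {0, 1, 2, 3, 4, 5, 6, 7, 8, 9, 10}; (ii) for each edge, some bag contains both endpoints; (iii) the bags containing any fixed vertex form a subtree. All hold, so the decomposition is valid with width 4 − 1 = 3.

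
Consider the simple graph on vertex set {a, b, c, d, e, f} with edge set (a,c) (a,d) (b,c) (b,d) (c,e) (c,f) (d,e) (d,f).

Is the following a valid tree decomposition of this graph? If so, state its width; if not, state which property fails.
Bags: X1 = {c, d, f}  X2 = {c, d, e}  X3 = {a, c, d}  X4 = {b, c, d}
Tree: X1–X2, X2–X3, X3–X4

Yes; width 2.

Vertex coverage: the bags together contain {a, b, c, d, e, f}, the full vertex set. Edge coverage: each edge of G has both endpoints in at least one bag. Running intersection: for every vertex, the bags containing it form a connected subtree. All three properties hold, so this is a valid tree decomposition of width max|bag| − 1 = 2, and hence tw(G) ≤ 2.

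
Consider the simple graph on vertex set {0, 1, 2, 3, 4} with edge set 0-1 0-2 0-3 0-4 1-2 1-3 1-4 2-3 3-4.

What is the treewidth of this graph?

A width-3 tree decomposition is:
Bags: B1 = {0, 1, 3, 4}  B2 = {0, 1, 2, 3}
Tree: B1–B2
Every bag has size at most 4, so the width is 4 − 1 = 3 and tw(G) ≤ 3. On the other hand G contains the 4-clique {0, 1, 2, 3}. A clique must lie in a single bag of any decomposition, so no decomposition can have width below 3. Hence tw(G) = 3 exactly.

3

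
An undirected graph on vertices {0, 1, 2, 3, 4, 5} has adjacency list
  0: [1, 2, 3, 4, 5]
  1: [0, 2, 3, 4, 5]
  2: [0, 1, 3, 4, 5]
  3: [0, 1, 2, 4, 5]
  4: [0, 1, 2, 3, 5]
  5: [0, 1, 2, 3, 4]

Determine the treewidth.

5

A width-5 tree decomposition is:
Bags: B1 = {0, 1, 2, 3, 4, 5}
Tree: (single bag)
With just one bag of size 6, the width is 6 − 1 = 5, so tw(G) ≤ 5. For the lower bound, the 6 vertices {0, 1, 2, 3, 4, 5} are pairwise adjacent, and any tree decomposition puts a clique entirely inside one bag — forcing width ≥ 5. Combining the bounds, tw(G) = 5.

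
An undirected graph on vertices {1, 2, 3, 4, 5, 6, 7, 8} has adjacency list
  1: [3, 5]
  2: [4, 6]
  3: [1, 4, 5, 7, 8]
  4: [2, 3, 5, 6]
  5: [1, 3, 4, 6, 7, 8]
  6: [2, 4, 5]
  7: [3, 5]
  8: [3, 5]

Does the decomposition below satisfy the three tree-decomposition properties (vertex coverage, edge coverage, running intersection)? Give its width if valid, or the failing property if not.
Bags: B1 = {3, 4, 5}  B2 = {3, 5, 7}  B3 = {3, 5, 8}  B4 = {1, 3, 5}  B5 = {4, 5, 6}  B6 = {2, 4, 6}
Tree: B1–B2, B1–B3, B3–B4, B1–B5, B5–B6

Vertex coverage: the bags together contain {1, 2, 3, 4, 5, 6, 7, 8}, the full vertex set. Edge coverage: each edge of G has both endpoints in at least one bag. Running intersection: for every vertex, the bags containing it form a connected subtree. All three properties hold, so this is a valid tree decomposition of width max|bag| − 1 = 2, and hence tw(G) ≤ 2.

Yes; width 2.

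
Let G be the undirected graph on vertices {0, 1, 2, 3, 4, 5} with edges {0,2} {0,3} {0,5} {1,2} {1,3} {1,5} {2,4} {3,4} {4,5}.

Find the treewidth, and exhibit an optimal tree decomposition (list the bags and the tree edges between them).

Treewidth 3.
Bags: B1 = {2, 3, 4, 5}  B2 = {1, 2, 3, 5}  B3 = {0, 2, 3, 5}
Tree: B1–B2, B2–B3

Every bag has size at most 4, so the width is 4 − 1 = 3 and tw(G) ≤ 3. For the lower bound: the 4 vertex sets {3,4}, {1,5}, {2}, {0} are disjoint, each induces a connected subgraph, and every pair is joined by at least one edge of G. Contracting each set to a single vertex therefore yields K_{4} as a minor, and since treewidth is minor-monotone, tw(G) ≥ tw(K_{4}) = 3. The upper and lower bounds meet at 3, so that is the treewidth.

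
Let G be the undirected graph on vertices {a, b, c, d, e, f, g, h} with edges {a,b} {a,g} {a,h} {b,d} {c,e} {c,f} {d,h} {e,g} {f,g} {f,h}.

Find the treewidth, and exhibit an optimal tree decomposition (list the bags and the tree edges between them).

Treewidth 2.
One optimal decomposition is:
Bags: B1 = {c, e, f}  B2 = {e, f, g}  B3 = {f, g, h}  B4 = {a, g, h}  B5 = {a, d, h}  B6 = {a, b, d}
Tree: B1–B2, B2–B3, B3–B4, B4–B5, B5–B6

The largest bag has 3 vertices, giving width 2; this decomposition certifies tw(G) ≤ 2. Since c–e–g–f–c is a cycle in G, G is not acyclic. Forests are exactly the graphs of treewidth ≤ 1, so tw(G) ≥ 2. Hence tw(G) = 2 exactly.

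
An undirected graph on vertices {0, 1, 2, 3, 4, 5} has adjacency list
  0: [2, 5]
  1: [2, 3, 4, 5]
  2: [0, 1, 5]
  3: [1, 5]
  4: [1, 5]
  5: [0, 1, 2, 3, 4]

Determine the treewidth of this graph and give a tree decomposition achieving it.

Every bag has size at most 3, so the width is 3 − 1 = 2 and tw(G) ≤ 2. On the other hand G contains the 3-clique {0, 2, 5}. A clique must lie in a single bag of any decomposition, so no decomposition can have width below 2. Combining the bounds, tw(G) = 2.

Treewidth 2.
Bags: B1 = {1, 2, 5}  B2 = {1, 3, 5}  B3 = {1, 4, 5}  B4 = {0, 2, 5}
Tree: B1–B2, B1–B3, B1–B4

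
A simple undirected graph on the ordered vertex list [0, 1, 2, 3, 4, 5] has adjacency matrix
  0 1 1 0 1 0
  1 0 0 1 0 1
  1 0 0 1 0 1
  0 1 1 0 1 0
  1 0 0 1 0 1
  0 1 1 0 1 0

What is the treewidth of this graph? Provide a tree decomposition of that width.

Treewidth 3.
Bags: B1 = {0, 1, 3, 5}  B2 = {0, 3, 4, 5}  B3 = {0, 2, 3, 5}
Tree: B1–B2, B2–B3

Each bag holds 4 vertices, so the decomposition has width 3, which upper-bounds the treewidth. For the lower bound: the 4 vertex sets {0,1}, {4,5}, {3}, {2} are disjoint, each induces a connected subgraph, and every pair is joined by at least one edge of G. Contracting each set to a single vertex therefore yields K_{4} as a minor, and since treewidth is minor-monotone, tw(G) ≥ tw(K_{4}) = 3. The upper and lower bounds meet at 3, so that is the treewidth.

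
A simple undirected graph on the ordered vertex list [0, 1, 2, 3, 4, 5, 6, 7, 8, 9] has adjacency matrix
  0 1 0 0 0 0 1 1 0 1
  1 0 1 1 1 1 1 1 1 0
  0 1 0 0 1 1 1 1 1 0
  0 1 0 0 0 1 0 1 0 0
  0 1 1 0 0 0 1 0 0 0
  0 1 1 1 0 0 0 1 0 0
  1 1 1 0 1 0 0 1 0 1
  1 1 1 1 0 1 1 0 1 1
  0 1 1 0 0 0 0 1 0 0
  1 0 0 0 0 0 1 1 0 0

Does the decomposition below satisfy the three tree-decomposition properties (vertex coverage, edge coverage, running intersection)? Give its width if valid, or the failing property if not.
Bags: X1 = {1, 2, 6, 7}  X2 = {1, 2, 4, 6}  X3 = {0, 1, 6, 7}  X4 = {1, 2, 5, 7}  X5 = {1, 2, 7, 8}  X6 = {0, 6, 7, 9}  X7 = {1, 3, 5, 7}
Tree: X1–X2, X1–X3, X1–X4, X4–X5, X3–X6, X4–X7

Yes; width 3.

Every vertex of G appears in some bag (union = {0, 1, 2, 3, 4, 5, 6, 7, 8, 9}); every edge is covered by a bag; and for each vertex v the set of bags containing v is connected in the bag tree. The decomposition is therefore valid. The largest bag has 4 vertices, so the width is 3.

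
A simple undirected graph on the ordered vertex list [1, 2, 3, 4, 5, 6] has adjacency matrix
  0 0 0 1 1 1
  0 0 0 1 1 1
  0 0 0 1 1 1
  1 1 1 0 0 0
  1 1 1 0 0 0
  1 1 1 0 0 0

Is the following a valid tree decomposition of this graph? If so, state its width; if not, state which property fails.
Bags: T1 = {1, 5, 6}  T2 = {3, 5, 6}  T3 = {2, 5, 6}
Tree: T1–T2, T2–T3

No — vertex 4 appears in no bag.

A tree decomposition must satisfy three properties: every vertex lies in some bag; for every edge, both endpoints lie together in some bag; and for every vertex, the bags containing it form a connected subtree. Here vertex 4 appears in no bag, so the decomposition is invalid.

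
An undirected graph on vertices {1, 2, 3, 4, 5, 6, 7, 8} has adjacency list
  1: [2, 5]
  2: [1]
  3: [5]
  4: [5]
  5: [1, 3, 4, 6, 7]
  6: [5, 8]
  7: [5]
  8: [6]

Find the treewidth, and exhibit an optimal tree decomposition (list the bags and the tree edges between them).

Treewidth 1.
Bags: B1 = {1, 5}  B2 = {1, 2}  B3 = {5, 7}  B4 = {4, 5}  B5 = {3, 5}  B6 = {5, 6}  B7 = {6, 8}
Tree: B1–B2, B1–B3, B1–B4, B3–B5, B1–B6, B6–B7

Every bag has size at most 2, so the width is 2 − 1 = 1 and tw(G) ≤ 1. Any graph with an edge has treewidth ≥ 1, and G has the edge 1–5. Combining the bounds, tw(G) = 1.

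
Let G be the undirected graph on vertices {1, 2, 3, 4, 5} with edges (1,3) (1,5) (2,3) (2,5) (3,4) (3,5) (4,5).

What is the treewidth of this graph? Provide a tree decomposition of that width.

Every bag has size at most 3, so the width is 3 − 1 = 2 and tw(G) ≤ 2. For the lower bound, the 3 vertices {1, 3, 5} are pairwise adjacent, and any tree decomposition puts a clique entirely inside one bag — forcing width ≥ 2. Combining the bounds, tw(G) = 2.

Treewidth 2.
One such decomposition:
Bags: B1 = {2, 3, 5}  B2 = {1, 3, 5}  B3 = {3, 4, 5}
Tree: B1–B2, B1–B3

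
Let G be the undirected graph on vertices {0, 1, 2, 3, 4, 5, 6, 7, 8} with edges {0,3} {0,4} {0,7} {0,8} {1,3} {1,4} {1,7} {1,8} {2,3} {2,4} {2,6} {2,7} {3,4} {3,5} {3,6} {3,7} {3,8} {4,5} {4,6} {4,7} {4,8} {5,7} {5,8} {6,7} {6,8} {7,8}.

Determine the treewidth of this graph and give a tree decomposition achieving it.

Treewidth 4.
One optimal decomposition is:
Bags: B1 = {3, 4, 6, 7, 8}  B2 = {2, 3, 4, 6, 7}  B3 = {3, 4, 5, 7, 8}  B4 = {0, 3, 4, 7, 8}  B5 = {1, 3, 4, 7, 8}
Tree: B1–B2, B1–B3, B1–B4, B3–B5

Every bag has size at most 5, so the width is 5 − 1 = 4 and tw(G) ≤ 4. On the other hand G contains the 5-clique {0, 3, 4, 7, 8}. A clique must lie in a single bag of any decomposition, so no decomposition can have width below 4. Combining the bounds, tw(G) = 4.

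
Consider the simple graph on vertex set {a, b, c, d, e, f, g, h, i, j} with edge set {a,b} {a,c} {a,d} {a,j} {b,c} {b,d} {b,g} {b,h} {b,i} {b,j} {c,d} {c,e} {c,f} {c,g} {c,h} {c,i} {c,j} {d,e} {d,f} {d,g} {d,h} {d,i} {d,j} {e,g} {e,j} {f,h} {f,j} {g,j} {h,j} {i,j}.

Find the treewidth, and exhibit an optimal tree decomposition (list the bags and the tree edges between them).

Each bag holds 5 vertices, so the decomposition has width 4, which upper-bounds the treewidth. Conversely, {c, d, e, g, j} is a clique of size 5, and the vertices of any clique must share a bag in every tree decomposition; so some bag has ≥ 5 vertices and tw(G) ≥ 4. The upper and lower bounds meet at 4, so that is the treewidth.

Treewidth 4.
Bags: B1 = {b, c, d, h, j}  B2 = {b, c, d, g, j}  B3 = {a, b, c, d, j}  B4 = {b, c, d, i, j}  B5 = {c, d, e, g, j}  B6 = {c, d, f, h, j}
Tree: B1–B2, B1–B3, B2–B4, B2–B5, B1–B6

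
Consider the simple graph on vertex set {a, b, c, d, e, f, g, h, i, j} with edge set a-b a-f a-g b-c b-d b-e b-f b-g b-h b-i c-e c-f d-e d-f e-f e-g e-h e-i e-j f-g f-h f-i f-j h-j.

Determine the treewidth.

A width-3 tree decomposition is:
Bags: B1 = {b, d, e, f}  B2 = {b, e, f, i}  B3 = {b, e, f, h}  B4 = {b, c, e, f}  B5 = {e, f, h, j}  B6 = {b, e, f, g}  B7 = {a, b, f, g}
Tree: B1–B2, B1–B3, B3–B4, B3–B5, B4–B6, B6–B7
Every bag has size at most 4, so the width is 4 − 1 = 3 and tw(G) ≤ 3. Conversely, {e, f, h, j} is a clique of size 4, and the vertices of any clique must share a bag in every tree decomposition; so some bag has ≥ 4 vertices and tw(G) ≥ 3. The upper and lower bounds meet at 3, so that is the treewidth.

3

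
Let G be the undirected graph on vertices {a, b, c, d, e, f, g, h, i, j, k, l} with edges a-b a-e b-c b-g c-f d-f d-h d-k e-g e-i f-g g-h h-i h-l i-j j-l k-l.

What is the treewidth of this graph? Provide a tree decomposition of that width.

Treewidth 3.
Bags: B1 = {d, j, k, l}  B2 = {d, h, j, l}  B3 = {d, h, i, j}  B4 = {d, f, h, i}  B5 = {f, g, h, i}  B6 = {e, f, g, i}  B7 = {c, e, f, g}  B8 = {b, c, e, g}  B9 = {a, b, c, e}
Tree: B1–B2, B2–B3, B3–B4, B4–B5, B5–B6, B6–B7, B7–B8, B8–B9

Every bag has size at most 4, so the width is 4 − 1 = 3 and tw(G) ≤ 3. For the lower bound: the 4 vertex sets {j,k,l}, {d}, {h}, {e,f,g,i} are disjoint, each induces a connected subgraph, and every pair is joined by at least one edge of G. Contracting each set to a single vertex therefore yields K_{4} as a minor, and since treewidth is minor-monotone, tw(G) ≥ tw(K_{4}) = 3. Therefore the treewidth is 3.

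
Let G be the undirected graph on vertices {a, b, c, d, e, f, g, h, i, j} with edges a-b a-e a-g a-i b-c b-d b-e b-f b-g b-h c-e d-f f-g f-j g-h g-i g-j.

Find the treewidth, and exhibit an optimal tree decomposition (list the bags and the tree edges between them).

The largest bag has 3 vertices, giving width 2; this decomposition certifies tw(G) ≤ 2. Conversely, {f, g, j} is a clique of size 3, and the vertices of any clique must share a bag in every tree decomposition; so some bag has ≥ 3 vertices and tw(G) ≥ 2. Combining the bounds, tw(G) = 2.

Treewidth 2.
Bags: B1 = {f, g, j}  B2 = {b, f, g}  B3 = {a, b, g}  B4 = {b, d, f}  B5 = {a, g, i}  B6 = {a, b, e}  B7 = {b, c, e}  B8 = {b, g, h}
Tree: B1–B2, B2–B3, B2–B4, B3–B5, B3–B6, B6–B7, B3–B8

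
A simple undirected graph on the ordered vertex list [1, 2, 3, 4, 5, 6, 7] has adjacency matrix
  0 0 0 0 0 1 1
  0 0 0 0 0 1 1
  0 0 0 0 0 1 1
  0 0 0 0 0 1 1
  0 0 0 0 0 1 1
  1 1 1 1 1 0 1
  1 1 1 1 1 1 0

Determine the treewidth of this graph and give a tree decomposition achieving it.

Treewidth 2.
Bags: B1 = {5, 6, 7}  B2 = {4, 6, 7}  B3 = {3, 6, 7}  B4 = {1, 6, 7}  B5 = {2, 6, 7}
Tree: B1–B2, B2–B3, B1–B4, B2–B5

Every bag has size at most 3, so the width is 3 − 1 = 2 and tw(G) ≤ 2. Conversely, {1, 6, 7} is a clique of size 3, and the vertices of any clique must share a bag in every tree decomposition; so some bag has ≥ 3 vertices and tw(G) ≥ 2. Therefore the treewidth is 2.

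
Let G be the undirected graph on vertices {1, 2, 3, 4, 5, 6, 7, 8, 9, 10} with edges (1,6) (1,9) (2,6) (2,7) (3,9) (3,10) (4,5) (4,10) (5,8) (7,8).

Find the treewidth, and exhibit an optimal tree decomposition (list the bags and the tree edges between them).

Treewidth 2.
One optimal decomposition is:
Bags: B1 = {3, 9, 10}  B2 = {4, 9, 10}  B3 = {4, 5, 9}  B4 = {5, 8, 9}  B5 = {7, 8, 9}  B6 = {2, 7, 9}  B7 = {2, 6, 9}  B8 = {1, 6, 9}
Tree: B1–B2, B2–B3, B3–B4, B4–B5, B5–B6, B6–B7, B7–B8

Each bag holds 3 vertices, so the decomposition has width 2, which upper-bounds the treewidth. For the lower bound, G contains the cycle 9–3–10–4–5–8–7–2–6–1–9, so G is not a forest; only forests have treewidth ≤ 1, hence tw(G) ≥ 2. Combining the bounds, tw(G) = 2.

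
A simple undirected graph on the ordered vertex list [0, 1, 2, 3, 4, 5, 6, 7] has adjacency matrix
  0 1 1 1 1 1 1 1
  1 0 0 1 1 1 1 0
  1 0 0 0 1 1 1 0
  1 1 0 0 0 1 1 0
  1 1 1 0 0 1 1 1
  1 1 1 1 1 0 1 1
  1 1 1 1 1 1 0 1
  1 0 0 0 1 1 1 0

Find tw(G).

A width-4 tree decomposition is:
Bags: B1 = {0, 4, 5, 6, 7}  B2 = {0, 2, 4, 5, 6}  B3 = {0, 1, 4, 5, 6}  B4 = {0, 1, 3, 5, 6}
Tree: B1–B2, B1–B3, B3–B4
Each bag holds 5 vertices, so the decomposition has width 4, which upper-bounds the treewidth. On the other hand G contains the 5-clique {0, 1, 3, 5, 6}. A clique must lie in a single bag of any decomposition, so no decomposition can have width below 4. Hence tw(G) = 4 exactly.

4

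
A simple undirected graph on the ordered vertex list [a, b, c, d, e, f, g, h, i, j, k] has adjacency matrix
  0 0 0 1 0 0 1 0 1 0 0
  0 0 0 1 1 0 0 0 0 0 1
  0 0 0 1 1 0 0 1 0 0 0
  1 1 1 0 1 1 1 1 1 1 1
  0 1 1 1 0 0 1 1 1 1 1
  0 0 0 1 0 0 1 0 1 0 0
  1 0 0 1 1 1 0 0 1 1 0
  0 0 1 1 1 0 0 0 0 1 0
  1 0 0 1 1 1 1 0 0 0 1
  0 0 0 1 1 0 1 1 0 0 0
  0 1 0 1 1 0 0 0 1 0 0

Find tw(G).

3

A width-3 tree decomposition is:
Bags: B1 = {c, d, e, h}  B2 = {d, e, h, j}  B3 = {d, e, g, j}  B4 = {d, e, g, i}  B5 = {a, d, g, i}  B6 = {d, f, g, i}  B7 = {d, e, i, k}  B8 = {b, d, e, k}
Tree: B1–B2, B2–B3, B3–B4, B4–B5, B4–B6, B4–B7, B7–B8
The largest bag has 4 vertices, giving width 3; this decomposition certifies tw(G) ≤ 3. Conversely, {a, d, g, i} is a clique of size 4, and the vertices of any clique must share a bag in every tree decomposition; so some bag has ≥ 4 vertices and tw(G) ≥ 3. Combining the bounds, tw(G) = 3.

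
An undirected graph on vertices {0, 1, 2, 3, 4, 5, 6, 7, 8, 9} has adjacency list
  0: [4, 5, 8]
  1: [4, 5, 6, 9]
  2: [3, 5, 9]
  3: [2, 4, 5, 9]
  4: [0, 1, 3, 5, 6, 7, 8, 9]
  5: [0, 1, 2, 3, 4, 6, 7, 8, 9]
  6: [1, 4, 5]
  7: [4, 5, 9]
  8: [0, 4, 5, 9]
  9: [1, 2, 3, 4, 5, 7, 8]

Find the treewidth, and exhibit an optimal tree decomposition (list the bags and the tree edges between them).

The largest bag has 4 vertices, giving width 3; this decomposition certifies tw(G) ≤ 3. Conversely, {2, 3, 5, 9} is a clique of size 4, and the vertices of any clique must share a bag in every tree decomposition; so some bag has ≥ 4 vertices and tw(G) ≥ 3. Therefore the treewidth is 3.

Treewidth 3.
Bags: B1 = {1, 4, 5, 6}  B2 = {1, 4, 5, 9}  B3 = {4, 5, 7, 9}  B4 = {4, 5, 8, 9}  B5 = {0, 4, 5, 8}  B6 = {3, 4, 5, 9}  B7 = {2, 3, 5, 9}
Tree: B1–B2, B2–B3, B2–B4, B4–B5, B3–B6, B6–B7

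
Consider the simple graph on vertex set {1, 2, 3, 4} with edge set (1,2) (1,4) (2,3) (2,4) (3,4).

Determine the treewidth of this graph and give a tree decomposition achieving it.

Each bag holds 3 vertices, so the decomposition has width 2, which upper-bounds the treewidth. On the other hand G contains the 3-clique {1, 2, 4}. A clique must lie in a single bag of any decomposition, so no decomposition can have width below 2. Hence tw(G) = 2 exactly.

Treewidth 2.
One such decomposition:
Bags: B1 = {1, 2, 4}  B2 = {2, 3, 4}
Tree: B1–B2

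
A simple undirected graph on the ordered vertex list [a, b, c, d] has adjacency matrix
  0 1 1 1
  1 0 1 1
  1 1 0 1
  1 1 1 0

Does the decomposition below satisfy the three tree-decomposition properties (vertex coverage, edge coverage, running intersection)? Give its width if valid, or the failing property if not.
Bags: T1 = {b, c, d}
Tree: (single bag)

No — vertex a appears in no bag.

A tree decomposition must satisfy three properties: every vertex lies in some bag; for every edge, both endpoints lie together in some bag; and for every vertex, the bags containing it form a connected subtree. Here vertex a appears in no bag, so the decomposition is invalid.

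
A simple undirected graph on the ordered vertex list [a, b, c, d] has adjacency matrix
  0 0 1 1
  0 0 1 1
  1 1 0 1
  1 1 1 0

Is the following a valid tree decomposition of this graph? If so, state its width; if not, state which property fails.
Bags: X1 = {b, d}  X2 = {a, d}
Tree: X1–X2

No — vertex c appears in no bag.

A tree decomposition must satisfy three properties: every vertex lies in some bag; for every edge, both endpoints lie together in some bag; and for every vertex, the bags containing it form a connected subtree. Here vertex c appears in no bag, so the decomposition is invalid.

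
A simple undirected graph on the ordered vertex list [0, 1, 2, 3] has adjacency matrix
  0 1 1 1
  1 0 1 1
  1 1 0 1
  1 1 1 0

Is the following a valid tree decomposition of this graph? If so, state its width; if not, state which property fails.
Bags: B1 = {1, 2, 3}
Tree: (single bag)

No — vertex 0 appears in no bag.

A tree decomposition must satisfy three properties: every vertex lies in some bag; for every edge, both endpoints lie together in some bag; and for every vertex, the bags containing it form a connected subtree. Here vertex 0 appears in no bag, so the decomposition is invalid.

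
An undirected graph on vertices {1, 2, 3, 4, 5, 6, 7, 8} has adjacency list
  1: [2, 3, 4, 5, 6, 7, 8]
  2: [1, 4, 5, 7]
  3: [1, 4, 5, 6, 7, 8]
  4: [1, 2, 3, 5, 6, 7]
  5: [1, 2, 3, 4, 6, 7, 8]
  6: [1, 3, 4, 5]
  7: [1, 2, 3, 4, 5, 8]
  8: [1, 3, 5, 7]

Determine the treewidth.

A width-4 tree decomposition is:
Bags: B1 = {1, 3, 4, 5, 7}  B2 = {1, 2, 4, 5, 7}  B3 = {1, 3, 5, 7, 8}  B4 = {1, 3, 4, 5, 6}
Tree: B1–B2, B1–B3, B1–B4
Every bag has size at most 5, so the width is 5 − 1 = 4 and tw(G) ≤ 4. Conversely, {1, 2, 4, 5, 7} is a clique of size 5, and the vertices of any clique must share a bag in every tree decomposition; so some bag has ≥ 5 vertices and tw(G) ≥ 4. Therefore the treewidth is 4.

4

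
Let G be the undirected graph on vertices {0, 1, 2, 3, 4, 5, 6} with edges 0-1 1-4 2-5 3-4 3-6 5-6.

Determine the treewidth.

A width-1 tree decomposition is:
Bags: B1 = {2, 5}  B2 = {5, 6}  B3 = {3, 6}  B4 = {3, 4}  B5 = {1, 4}  B6 = {0, 1}
Tree: B1–B2, B2–B3, B3–B4, B4–B5, B5–B6
Every bag has size at most 2, so the width is 2 − 1 = 1 and tw(G) ≤ 1. Any graph with an edge has treewidth ≥ 1, and G has the edge 2–5. Hence tw(G) = 1 exactly.

1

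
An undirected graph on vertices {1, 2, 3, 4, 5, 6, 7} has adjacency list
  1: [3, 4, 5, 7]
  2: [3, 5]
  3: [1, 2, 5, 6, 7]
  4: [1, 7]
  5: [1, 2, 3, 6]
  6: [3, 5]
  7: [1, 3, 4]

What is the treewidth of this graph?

A width-2 tree decomposition is:
Bags: B1 = {2, 3, 5}  B2 = {3, 5, 6}  B3 = {1, 3, 5}  B4 = {1, 3, 7}  B5 = {1, 4, 7}
Tree: B1–B2, B2–B3, B3–B4, B4–B5
Every bag has size at most 3, so the width is 3 − 1 = 2 and tw(G) ≤ 2. Conversely, {1, 3, 5} is a clique of size 3, and the vertices of any clique must share a bag in every tree decomposition; so some bag has ≥ 3 vertices and tw(G) ≥ 2. The upper and lower bounds meet at 2, so that is the treewidth.

2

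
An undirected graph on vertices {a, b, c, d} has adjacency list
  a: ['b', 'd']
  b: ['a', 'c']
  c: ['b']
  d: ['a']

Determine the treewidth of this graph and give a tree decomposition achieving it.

Every bag has size at most 2, so the width is 2 − 1 = 1 and tw(G) ≤ 1. Any graph with an edge has treewidth ≥ 1, and G has the edge a–b. The upper and lower bounds meet at 1, so that is the treewidth.

Treewidth 1.
Bags: B1 = {a, b}  B2 = {a, d}  B3 = {b, c}
Tree: B1–B2, B1–B3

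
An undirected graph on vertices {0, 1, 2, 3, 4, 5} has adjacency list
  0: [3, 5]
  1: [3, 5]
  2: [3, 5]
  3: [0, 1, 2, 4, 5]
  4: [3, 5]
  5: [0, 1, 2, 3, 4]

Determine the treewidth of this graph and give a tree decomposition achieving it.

The largest bag has 3 vertices, giving width 2; this decomposition certifies tw(G) ≤ 2. On the other hand G contains the 3-clique {0, 3, 5}. A clique must lie in a single bag of any decomposition, so no decomposition can have width below 2. The upper and lower bounds meet at 2, so that is the treewidth.

Treewidth 2.
One optimal decomposition is:
Bags: B1 = {1, 3, 5}  B2 = {3, 4, 5}  B3 = {0, 3, 5}  B4 = {2, 3, 5}
Tree: B1–B2, B1–B3, B1–B4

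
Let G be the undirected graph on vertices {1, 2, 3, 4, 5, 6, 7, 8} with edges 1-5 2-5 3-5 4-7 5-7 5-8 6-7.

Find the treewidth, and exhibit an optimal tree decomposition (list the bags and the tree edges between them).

Treewidth 1.
One optimal decomposition is:
Bags: B1 = {5, 7}  B2 = {2, 5}  B3 = {3, 5}  B4 = {6, 7}  B5 = {5, 8}  B6 = {1, 5}  B7 = {4, 7}
Tree: B1–B2, B2–B3, B1–B4, B2–B5, B3–B6, B4–B7

The largest bag has 2 vertices, giving width 1; this decomposition certifies tw(G) ≤ 1. Since G has at least one edge (e.g. 5–7), it is not an edgeless graph, so tw(G) ≥ 1. The upper and lower bounds meet at 1, so that is the treewidth.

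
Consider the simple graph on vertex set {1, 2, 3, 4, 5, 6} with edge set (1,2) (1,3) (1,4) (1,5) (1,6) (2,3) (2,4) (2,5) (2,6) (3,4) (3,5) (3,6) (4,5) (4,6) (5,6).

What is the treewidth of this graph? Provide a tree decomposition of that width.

A single bag containing all 6 vertices is trivially a valid decomposition of width 5. On the other hand G contains the 6-clique {1, 2, 3, 4, 5, 6}. A clique must lie in a single bag of any decomposition, so no decomposition can have width below 5. Combining the bounds, tw(G) = 5.

Treewidth 5.
One optimal decomposition is:
Bags: B1 = {1, 2, 3, 4, 5, 6}
Tree: (single bag)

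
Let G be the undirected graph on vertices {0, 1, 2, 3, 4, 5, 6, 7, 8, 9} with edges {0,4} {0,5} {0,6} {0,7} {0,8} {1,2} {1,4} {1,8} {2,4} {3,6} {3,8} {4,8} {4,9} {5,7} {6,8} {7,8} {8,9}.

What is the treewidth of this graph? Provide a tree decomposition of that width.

Treewidth 2.
One optimal decomposition is:
Bags: B1 = {0, 4, 8}  B2 = {0, 7, 8}  B3 = {1, 4, 8}  B4 = {1, 2, 4}  B5 = {0, 6, 8}  B6 = {3, 6, 8}  B7 = {4, 8, 9}  B8 = {0, 5, 7}
Tree: B1–B2, B1–B3, B3–B4, B2–B5, B5–B6, B3–B7, B2–B8

Every bag has size at most 3, so the width is 3 − 1 = 2 and tw(G) ≤ 2. On the other hand G contains the 3-clique {0, 4, 8}. A clique must lie in a single bag of any decomposition, so no decomposition can have width below 2. The upper and lower bounds meet at 2, so that is the treewidth.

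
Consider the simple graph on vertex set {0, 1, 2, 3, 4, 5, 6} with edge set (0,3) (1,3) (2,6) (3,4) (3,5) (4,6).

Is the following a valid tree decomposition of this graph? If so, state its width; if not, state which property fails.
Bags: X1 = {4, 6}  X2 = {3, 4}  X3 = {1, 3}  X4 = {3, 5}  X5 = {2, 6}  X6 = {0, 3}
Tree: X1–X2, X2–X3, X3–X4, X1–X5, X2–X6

Every vertex of G appears in some bag (union = {0, 1, 2, 3, 4, 5, 6}); every edge is covered by a bag; and for each vertex v the set of bags containing v is connected in the bag tree. The decomposition is therefore valid. The largest bag has 2 vertices, so the width is 1.

Yes; width 1.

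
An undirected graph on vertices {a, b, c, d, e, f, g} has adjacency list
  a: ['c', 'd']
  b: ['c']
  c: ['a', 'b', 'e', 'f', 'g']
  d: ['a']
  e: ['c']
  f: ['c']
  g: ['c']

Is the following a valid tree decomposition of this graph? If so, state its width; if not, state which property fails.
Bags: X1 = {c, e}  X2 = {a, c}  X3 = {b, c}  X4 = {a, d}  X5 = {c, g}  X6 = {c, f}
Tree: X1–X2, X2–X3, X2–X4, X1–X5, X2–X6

Every vertex of G appears in some bag (union = {a, b, c, d, e, f, g}); every edge is covered by a bag; and for each vertex v the set of bags containing v is connected in the bag tree. The decomposition is therefore valid. The largest bag has 2 vertices, so the width is 1.

Yes; width 1.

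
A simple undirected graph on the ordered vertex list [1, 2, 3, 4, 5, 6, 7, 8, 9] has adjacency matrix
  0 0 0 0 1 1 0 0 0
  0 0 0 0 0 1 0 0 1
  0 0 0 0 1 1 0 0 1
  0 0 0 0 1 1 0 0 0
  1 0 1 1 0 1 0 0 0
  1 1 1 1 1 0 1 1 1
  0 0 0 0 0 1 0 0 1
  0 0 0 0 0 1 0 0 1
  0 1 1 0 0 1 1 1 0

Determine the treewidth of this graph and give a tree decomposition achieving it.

Every bag has size at most 3, so the width is 3 − 1 = 2 and tw(G) ≤ 2. For the lower bound, the 3 vertices {1, 5, 6} are pairwise adjacent, and any tree decomposition puts a clique entirely inside one bag — forcing width ≥ 2. The upper and lower bounds meet at 2, so that is the treewidth.

Treewidth 2.
Bags: B1 = {6, 7, 9}  B2 = {3, 6, 9}  B3 = {3, 5, 6}  B4 = {6, 8, 9}  B5 = {1, 5, 6}  B6 = {2, 6, 9}  B7 = {4, 5, 6}
Tree: B1–B2, B2–B3, B2–B4, B3–B5, B1–B6, B3–B7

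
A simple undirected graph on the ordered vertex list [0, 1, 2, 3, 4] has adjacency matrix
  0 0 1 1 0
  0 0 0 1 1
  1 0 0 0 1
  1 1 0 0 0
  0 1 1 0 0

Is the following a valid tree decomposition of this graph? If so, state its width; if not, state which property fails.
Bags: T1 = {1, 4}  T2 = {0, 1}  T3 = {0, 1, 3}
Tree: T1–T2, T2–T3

A tree decomposition must satisfy three properties: every vertex lies in some bag; for every edge, both endpoints lie together in some bag; and for every vertex, the bags containing it form a connected subtree. Here vertex 2 appears in no bag, so the decomposition is invalid.

No — vertex 2 appears in no bag.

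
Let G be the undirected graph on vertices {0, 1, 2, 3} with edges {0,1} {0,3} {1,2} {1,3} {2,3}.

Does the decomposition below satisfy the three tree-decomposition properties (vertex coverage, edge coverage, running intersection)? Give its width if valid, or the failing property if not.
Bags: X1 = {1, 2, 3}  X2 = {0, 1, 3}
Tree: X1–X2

Yes; width 2.

Vertex coverage: the bags together contain {0, 1, 2, 3}, the full vertex set. Edge coverage: each edge of G has both endpoints in at least one bag. Running intersection: for every vertex, the bags containing it form a connected subtree. All three properties hold, so this is a valid tree decomposition of width max|bag| − 1 = 2, and hence tw(G) ≤ 2.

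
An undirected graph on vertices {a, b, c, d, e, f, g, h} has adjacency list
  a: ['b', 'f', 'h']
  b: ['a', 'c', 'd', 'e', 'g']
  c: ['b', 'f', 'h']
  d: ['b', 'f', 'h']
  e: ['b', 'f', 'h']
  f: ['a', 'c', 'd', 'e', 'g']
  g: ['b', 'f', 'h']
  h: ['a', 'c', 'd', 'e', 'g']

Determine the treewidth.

A width-3 tree decomposition is:
Bags: B1 = {b, d, f, h}  B2 = {b, c, f, h}  B3 = {b, f, g, h}  B4 = {a, b, f, h}  B5 = {b, e, f, h}
Tree: B1–B2, B2–B3, B3–B4, B4–B5
The largest bag has 4 vertices, giving width 3; this decomposition certifies tw(G) ≤ 3. For the lower bound: the 4 vertex sets {d,f}, {b,c}, {h}, {g} are disjoint, each induces a connected subgraph, and every pair is joined by at least one edge of G. Contracting each set to a single vertex therefore yields K_{4} as a minor, and since treewidth is minor-monotone, tw(G) ≥ tw(K_{4}) = 3. Therefore the treewidth is 3.

3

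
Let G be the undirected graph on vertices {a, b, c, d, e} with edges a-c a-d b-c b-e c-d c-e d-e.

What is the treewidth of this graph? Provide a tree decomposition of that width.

Each bag holds 3 vertices, so the decomposition has width 2, which upper-bounds the treewidth. On the other hand G contains the 3-clique {c, d, e}. A clique must lie in a single bag of any decomposition, so no decomposition can have width below 2. Hence tw(G) = 2 exactly.

Treewidth 2.
One optimal decomposition is:
Bags: B1 = {c, d, e}  B2 = {b, c, e}  B3 = {a, c, d}
Tree: B1–B2, B1–B3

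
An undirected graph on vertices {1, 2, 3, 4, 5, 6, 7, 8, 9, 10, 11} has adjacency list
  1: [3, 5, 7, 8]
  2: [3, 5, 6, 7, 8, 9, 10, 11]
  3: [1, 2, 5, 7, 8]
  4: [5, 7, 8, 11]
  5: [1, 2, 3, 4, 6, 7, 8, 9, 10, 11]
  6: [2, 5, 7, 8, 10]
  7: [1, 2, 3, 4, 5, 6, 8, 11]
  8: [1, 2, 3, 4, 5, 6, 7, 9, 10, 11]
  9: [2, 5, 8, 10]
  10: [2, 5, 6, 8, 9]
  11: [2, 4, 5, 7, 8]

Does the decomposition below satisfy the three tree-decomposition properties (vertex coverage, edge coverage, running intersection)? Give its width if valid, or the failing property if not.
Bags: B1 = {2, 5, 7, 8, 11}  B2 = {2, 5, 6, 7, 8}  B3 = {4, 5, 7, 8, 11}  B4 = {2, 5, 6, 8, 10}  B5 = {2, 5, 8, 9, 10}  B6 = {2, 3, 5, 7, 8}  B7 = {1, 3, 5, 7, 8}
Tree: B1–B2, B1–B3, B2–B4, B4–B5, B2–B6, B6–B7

Yes; width 4.

Vertex coverage: the bags together contain {1, 2, 3, 4, 5, 6, 7, 8, 9, 10, 11}, the full vertex set. Edge coverage: each edge of G has both endpoints in at least one bag. Running intersection: for every vertex, the bags containing it form a connected subtree. All three properties hold, so this is a valid tree decomposition of width max|bag| − 1 = 4, and hence tw(G) ≤ 4.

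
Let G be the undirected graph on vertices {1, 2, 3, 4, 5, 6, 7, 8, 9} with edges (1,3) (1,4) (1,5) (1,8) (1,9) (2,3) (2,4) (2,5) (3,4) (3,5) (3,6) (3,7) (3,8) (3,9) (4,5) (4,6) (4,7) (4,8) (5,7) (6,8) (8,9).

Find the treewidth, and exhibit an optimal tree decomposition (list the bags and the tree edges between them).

Every bag has size at most 4, so the width is 4 − 1 = 3 and tw(G) ≤ 3. Conversely, {1, 3, 8, 9} is a clique of size 4, and the vertices of any clique must share a bag in every tree decomposition; so some bag has ≥ 4 vertices and tw(G) ≥ 3. Combining the bounds, tw(G) = 3.

Treewidth 3.
One optimal decomposition is:
Bags: B1 = {3, 4, 6, 8}  B2 = {1, 3, 4, 8}  B3 = {1, 3, 4, 5}  B4 = {3, 4, 5, 7}  B5 = {2, 3, 4, 5}  B6 = {1, 3, 8, 9}
Tree: B1–B2, B2–B3, B3–B4, B3–B5, B2–B6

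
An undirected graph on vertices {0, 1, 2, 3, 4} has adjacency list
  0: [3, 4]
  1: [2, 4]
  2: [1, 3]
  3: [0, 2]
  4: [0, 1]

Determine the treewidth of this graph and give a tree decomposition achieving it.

Treewidth 2.
One optimal decomposition is:
Bags: B1 = {1, 2, 3}  B2 = {0, 1, 3}  B3 = {0, 1, 4}
Tree: B1–B2, B2–B3

Each bag holds 3 vertices, so the decomposition has width 2, which upper-bounds the treewidth. The edges 1–2–3–0–4–1 form a cycle, so G is not a tree and its treewidth is at least 2. Combining the bounds, tw(G) = 2.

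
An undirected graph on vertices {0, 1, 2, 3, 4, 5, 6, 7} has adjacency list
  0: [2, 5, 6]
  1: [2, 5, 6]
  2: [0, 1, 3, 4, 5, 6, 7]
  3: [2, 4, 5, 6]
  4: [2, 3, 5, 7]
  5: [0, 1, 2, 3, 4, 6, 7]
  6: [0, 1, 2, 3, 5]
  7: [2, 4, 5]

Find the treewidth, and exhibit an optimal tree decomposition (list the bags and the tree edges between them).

Treewidth 3.
One such decomposition:
Bags: B1 = {2, 3, 5, 6}  B2 = {2, 3, 4, 5}  B3 = {0, 2, 5, 6}  B4 = {2, 4, 5, 7}  B5 = {1, 2, 5, 6}
Tree: B1–B2, B1–B3, B2–B4, B1–B5

The largest bag has 4 vertices, giving width 3; this decomposition certifies tw(G) ≤ 3. For the lower bound, the 4 vertices {2, 3, 4, 5} are pairwise adjacent, and any tree decomposition puts a clique entirely inside one bag — forcing width ≥ 3. Combining the bounds, tw(G) = 3.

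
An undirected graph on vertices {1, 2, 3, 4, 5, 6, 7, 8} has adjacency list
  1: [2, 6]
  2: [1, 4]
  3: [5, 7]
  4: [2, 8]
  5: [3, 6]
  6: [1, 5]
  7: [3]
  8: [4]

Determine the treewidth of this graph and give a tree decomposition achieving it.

Each bag holds 2 vertices, so the decomposition has width 1, which upper-bounds the treewidth. G has an edge, so its treewidth is at least 1. The upper and lower bounds meet at 1, so that is the treewidth.

Treewidth 1.
One optimal decomposition is:
Bags: B1 = {3, 7}  B2 = {3, 5}  B3 = {5, 6}  B4 = {1, 6}  B5 = {1, 2}  B6 = {2, 4}  B7 = {4, 8}
Tree: B1–B2, B2–B3, B3–B4, B4–B5, B5–B6, B6–B7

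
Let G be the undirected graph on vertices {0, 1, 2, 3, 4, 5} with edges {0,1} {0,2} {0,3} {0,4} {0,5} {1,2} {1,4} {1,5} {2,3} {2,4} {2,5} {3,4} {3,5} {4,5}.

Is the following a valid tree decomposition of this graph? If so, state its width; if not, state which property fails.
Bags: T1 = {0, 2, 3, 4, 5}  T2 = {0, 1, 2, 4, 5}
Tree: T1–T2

Checking the three conditions: (i) the bags cover all of {0, 1, 2, 3, 4, 5}; (ii) for each edge, some bag contains both endpoints; (iii) the bags containing any fixed vertex form a subtree. All hold, so the decomposition is valid with width 5 − 1 = 4.

Yes; width 4.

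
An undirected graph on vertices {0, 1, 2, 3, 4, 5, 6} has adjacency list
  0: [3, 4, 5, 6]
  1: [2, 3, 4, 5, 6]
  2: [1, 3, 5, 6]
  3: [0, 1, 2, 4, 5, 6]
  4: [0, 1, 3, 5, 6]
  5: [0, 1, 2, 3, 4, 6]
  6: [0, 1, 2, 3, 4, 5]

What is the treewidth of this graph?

4

A width-4 tree decomposition is:
Bags: B1 = {1, 2, 3, 5, 6}  B2 = {1, 3, 4, 5, 6}  B3 = {0, 3, 4, 5, 6}
Tree: B1–B2, B2–B3
Every bag has size at most 5, so the width is 5 − 1 = 4 and tw(G) ≤ 4. For the lower bound, the 5 vertices {0, 3, 4, 5, 6} are pairwise adjacent, and any tree decomposition puts a clique entirely inside one bag — forcing width ≥ 4. Combining the bounds, tw(G) = 4.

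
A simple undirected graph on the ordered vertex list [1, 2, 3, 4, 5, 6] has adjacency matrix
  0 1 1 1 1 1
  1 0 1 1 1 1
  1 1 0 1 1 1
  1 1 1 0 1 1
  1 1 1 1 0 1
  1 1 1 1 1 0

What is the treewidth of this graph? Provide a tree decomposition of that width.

A single bag containing all 6 vertices is trivially a valid decomposition of width 5. Conversely, {1, 2, 3, 4, 5, 6} is a clique of size 6, and the vertices of any clique must share a bag in every tree decomposition; so some bag has ≥ 6 vertices and tw(G) ≥ 5. The upper and lower bounds meet at 5, so that is the treewidth.

Treewidth 5.
One optimal decomposition is:
Bags: B1 = {1, 2, 3, 4, 5, 6}
Tree: (single bag)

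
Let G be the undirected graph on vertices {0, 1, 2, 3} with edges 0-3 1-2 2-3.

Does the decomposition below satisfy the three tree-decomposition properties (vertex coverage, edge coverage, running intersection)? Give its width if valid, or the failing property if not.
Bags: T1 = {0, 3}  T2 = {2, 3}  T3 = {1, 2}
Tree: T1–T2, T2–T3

Every vertex of G appears in some bag (union = {0, 1, 2, 3}); every edge is covered by a bag; and for each vertex v the set of bags containing v is connected in the bag tree. The decomposition is therefore valid. The largest bag has 2 vertices, so the width is 1.

Yes; width 1.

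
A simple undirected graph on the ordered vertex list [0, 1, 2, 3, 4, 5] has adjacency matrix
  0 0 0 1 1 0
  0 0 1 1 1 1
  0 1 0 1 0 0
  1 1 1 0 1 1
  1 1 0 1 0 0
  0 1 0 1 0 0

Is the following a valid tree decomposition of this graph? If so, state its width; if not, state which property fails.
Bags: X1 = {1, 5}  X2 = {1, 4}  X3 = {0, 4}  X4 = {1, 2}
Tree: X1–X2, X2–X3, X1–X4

A tree decomposition must satisfy three properties: every vertex lies in some bag; for every edge, both endpoints lie together in some bag; and for every vertex, the bags containing it form a connected subtree. Here vertex 3 appears in no bag, so the decomposition is invalid.

No — vertex 3 appears in no bag.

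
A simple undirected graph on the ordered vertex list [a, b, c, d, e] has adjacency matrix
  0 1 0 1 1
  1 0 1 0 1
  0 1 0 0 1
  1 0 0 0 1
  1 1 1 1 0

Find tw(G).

2

A width-2 tree decomposition is:
Bags: B1 = {a, b, e}  B2 = {a, d, e}  B3 = {b, c, e}
Tree: B1–B2, B1–B3
The largest bag has 3 vertices, giving width 2; this decomposition certifies tw(G) ≤ 2. On the other hand G contains the 3-clique {b, c, e}. A clique must lie in a single bag of any decomposition, so no decomposition can have width below 2. Therefore the treewidth is 2.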